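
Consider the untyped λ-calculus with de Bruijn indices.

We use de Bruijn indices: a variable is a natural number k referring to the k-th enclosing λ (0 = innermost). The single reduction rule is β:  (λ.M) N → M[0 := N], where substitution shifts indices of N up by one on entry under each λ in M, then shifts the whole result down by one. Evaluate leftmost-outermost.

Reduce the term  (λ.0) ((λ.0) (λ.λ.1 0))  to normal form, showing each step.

  start: (λ.0) ((λ.0) (λ.λ.1 0))
  step 1: (λ.0) (λ.λ.1 0)
  step 2: λ.λ.1 0

Answer: normal form = λ.λ.1 0  (in 2 steps)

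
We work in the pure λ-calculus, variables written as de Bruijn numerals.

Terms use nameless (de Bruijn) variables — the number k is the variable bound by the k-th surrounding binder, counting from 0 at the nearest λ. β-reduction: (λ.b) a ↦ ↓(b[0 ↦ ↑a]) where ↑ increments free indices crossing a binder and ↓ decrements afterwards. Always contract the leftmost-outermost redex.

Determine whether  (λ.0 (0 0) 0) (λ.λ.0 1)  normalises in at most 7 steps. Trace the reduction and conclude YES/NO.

Answer: YES — reaches normal form λ.0 (λ.0 (λ.λ.0 1)) in 5 ≤ 7 steps

Working:
  start: (λ.0 (0 0) 0) (λ.λ.0 1)
  →1  (λ.λ.0 1) ((λ.λ.0 1) (λ.λ.0 1)) (λ.λ.0 1)
  →2  (λ.0 ((λ.λ.0 1) (λ.λ.0 1))) (λ.λ.0 1)
  →3  (λ.λ.0 1) ((λ.λ.0 1) (λ.λ.0 1))
  →4  λ.0 ((λ.λ.0 1) (λ.λ.0 1))
  →5  λ.0 (λ.0 (λ.λ.0 1))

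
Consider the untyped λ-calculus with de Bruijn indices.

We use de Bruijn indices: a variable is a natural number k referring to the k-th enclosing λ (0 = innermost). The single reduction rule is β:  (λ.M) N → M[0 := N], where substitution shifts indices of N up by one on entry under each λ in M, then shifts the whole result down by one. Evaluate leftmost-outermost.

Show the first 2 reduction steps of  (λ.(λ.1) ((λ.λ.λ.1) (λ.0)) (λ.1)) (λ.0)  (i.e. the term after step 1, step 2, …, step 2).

Answer: after 2 steps: (λ.0) (λ.λ.0)

Reduction:
  start: (λ.(λ.1) ((λ.λ.λ.1) (λ.0)) (λ.1)) (λ.0)
  [1] (λ.λ.0) ((λ.λ.λ.1) (λ.0)) (λ.λ.0)
  [2] (λ.0) (λ.λ.0)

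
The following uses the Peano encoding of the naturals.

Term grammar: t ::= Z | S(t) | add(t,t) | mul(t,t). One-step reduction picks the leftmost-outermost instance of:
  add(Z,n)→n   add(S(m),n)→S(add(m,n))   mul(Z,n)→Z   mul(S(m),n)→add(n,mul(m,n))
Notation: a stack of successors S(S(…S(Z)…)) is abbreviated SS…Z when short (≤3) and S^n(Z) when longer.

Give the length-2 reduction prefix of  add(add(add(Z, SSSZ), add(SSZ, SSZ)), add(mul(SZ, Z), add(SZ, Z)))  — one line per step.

  start: add(add(add(Z, SSSZ), add(SSZ, SSZ)), add(mul(SZ, Z), add(SZ, Z)))
  →1  add(add(SSSZ, add(SSZ, SSZ)), add(mul(SZ, Z), add(SZ, Z)))
  →2  add(S(add(SSZ, add(SSZ, SSZ))), add(mul(SZ, Z), add(SZ, Z)))

Answer: after 2 steps: add(S(add(SSZ, add(SSZ, SSZ))), add(mul(SZ, Z), add(SZ, Z)))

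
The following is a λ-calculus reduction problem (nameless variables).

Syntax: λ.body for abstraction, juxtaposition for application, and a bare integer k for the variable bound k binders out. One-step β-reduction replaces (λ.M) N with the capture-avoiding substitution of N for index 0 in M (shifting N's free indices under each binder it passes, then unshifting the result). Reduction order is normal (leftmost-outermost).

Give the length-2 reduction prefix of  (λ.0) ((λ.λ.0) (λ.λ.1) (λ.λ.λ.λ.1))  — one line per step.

  start: (λ.0) ((λ.λ.0) (λ.λ.1) (λ.λ.λ.λ.1))
  [1] (λ.λ.0) (λ.λ.1) (λ.λ.λ.λ.1)
  [2] (λ.0) (λ.λ.λ.λ.1)

Answer: after 2 steps: (λ.0) (λ.λ.λ.λ.1)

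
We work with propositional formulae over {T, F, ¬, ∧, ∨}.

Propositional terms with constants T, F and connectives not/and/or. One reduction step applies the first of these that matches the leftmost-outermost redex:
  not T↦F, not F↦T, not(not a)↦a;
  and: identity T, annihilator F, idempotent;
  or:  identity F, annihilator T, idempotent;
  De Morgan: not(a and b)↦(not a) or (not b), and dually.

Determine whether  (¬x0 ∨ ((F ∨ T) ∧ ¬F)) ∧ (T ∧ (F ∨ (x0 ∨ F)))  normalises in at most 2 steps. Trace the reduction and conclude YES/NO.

  start: (¬x0 ∨ ((F ∨ T) ∧ ¬F)) ∧ (T ∧ (F ∨ (x0 ∨ F)))
  [1] (¬x0 ∨ (T ∧ ¬F)) ∧ (T ∧ (F ∨ (x0 ∨ F)))
  [2] (¬x0 ∨ ¬F) ∧ (T ∧ (F ∨ (x0 ∨ F)))

Answer: NO — after 2 steps the term is (¬x0 ∨ ¬F) ∧ (T ∧ (F ∨ (x0 ∨ F))), not yet normal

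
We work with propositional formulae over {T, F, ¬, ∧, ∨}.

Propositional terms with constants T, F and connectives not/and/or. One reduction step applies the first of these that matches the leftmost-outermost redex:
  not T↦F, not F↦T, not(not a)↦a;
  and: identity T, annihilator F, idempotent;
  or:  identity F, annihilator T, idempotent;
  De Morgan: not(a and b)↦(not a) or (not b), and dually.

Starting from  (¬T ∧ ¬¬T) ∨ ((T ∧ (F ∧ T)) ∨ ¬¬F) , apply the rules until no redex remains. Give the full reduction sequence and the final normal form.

  start: (¬T ∧ ¬¬T) ∨ ((T ∧ (F ∧ T)) ∨ ¬¬F)
  [1] (F ∧ ¬¬T) ∨ ((T ∧ (F ∧ T)) ∨ ¬¬F)
  [2] F ∨ ((T ∧ (F ∧ T)) ∨ ¬¬F)
  [3] (T ∧ (F ∧ T)) ∨ ¬¬F
  [4] (F ∧ T) ∨ ¬¬F
  [5] F ∨ ¬¬F
  [6] ¬¬F
  [7] F

Answer: normal form = F  (in 7 steps)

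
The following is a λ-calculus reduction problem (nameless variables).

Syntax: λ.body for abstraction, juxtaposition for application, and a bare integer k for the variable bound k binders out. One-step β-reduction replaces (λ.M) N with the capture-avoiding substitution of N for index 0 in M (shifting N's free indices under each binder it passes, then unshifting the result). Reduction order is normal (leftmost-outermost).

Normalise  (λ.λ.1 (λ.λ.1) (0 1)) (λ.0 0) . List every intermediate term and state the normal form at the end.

Answer: normal form = λ.λ.λ.1  (in 4 steps)

Derivation:
  start: (λ.λ.1 (λ.λ.1) (0 1)) (λ.0 0)
  step 1: λ.(λ.0 0) (λ.λ.1) (0 (λ.0 0))
  step 2: λ.(λ.λ.1) (λ.λ.1) (0 (λ.0 0))
  step 3: λ.(λ.λ.λ.1) (0 (λ.0 0))
  step 4: λ.λ.λ.1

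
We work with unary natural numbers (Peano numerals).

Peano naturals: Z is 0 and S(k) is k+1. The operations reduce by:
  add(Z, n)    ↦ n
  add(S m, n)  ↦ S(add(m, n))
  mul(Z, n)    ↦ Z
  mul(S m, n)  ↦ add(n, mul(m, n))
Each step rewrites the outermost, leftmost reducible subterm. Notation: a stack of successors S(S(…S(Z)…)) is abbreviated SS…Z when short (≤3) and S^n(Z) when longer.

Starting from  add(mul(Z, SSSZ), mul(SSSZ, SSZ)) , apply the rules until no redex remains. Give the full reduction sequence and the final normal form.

  start: add(mul(Z, SSSZ), mul(SSSZ, SSZ))
  [1] add(Z, mul(SSSZ, SSZ))
  [2] mul(SSSZ, SSZ)
  [3] add(SSZ, mul(SSZ, SSZ))
  [4] S(add(SZ, mul(SSZ, SSZ)))
  [5] S(S(add(Z, mul(SSZ, SSZ))))
  [6] S(S(mul(SSZ, SSZ)))
  [7] S(S(add(SSZ, mul(SZ, SSZ))))
  [8] S(S(S(add(SZ, mul(SZ, SSZ)))))
  [9] S(S(S(S(add(Z, mul(SZ, SSZ))))))
  [10] S(S(S(S(mul(SZ, SSZ)))))
  [11] S(S(S(S(add(SSZ, mul(Z, SSZ))))))
  [12] S(S(S(S(S(add(SZ, mul(Z, SSZ)))))))
  [13] S(S(S(S(S(S(add(Z, mul(Z, SSZ))))))))
  [14] S(S(S(S(S(S(mul(Z, SSZ)))))))
  [15] S^6(Z)

Answer: normal form = S^6(Z)  (in 15 steps)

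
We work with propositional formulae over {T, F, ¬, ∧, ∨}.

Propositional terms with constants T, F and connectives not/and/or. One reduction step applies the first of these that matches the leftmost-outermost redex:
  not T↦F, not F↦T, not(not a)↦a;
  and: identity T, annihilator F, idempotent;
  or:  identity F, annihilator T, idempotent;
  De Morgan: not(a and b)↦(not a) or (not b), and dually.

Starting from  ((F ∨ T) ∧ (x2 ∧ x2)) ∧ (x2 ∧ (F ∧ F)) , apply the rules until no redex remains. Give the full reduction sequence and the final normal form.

  start: ((F ∨ T) ∧ (x2 ∧ x2)) ∧ (x2 ∧ (F ∧ F))
  step 1: (T ∧ (x2 ∧ x2)) ∧ (x2 ∧ (F ∧ F))
  step 2: (x2 ∧ x2) ∧ (x2 ∧ (F ∧ F))
  step 3: x2 ∧ (x2 ∧ (F ∧ F))
  step 4: x2 ∧ (x2 ∧ F)
  step 5: x2 ∧ F
  step 6: F

Answer: normal form = F  (in 6 steps)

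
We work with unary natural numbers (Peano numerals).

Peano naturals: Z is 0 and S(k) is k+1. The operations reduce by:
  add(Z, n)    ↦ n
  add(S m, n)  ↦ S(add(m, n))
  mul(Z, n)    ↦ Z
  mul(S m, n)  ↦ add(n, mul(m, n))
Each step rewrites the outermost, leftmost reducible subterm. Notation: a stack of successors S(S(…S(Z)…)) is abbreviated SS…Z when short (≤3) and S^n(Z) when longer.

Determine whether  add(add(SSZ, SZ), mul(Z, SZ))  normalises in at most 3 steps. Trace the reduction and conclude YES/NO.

  start: add(add(SSZ, SZ), mul(Z, SZ))
  [1] add(S(add(SZ, SZ)), mul(Z, SZ))
  [2] S(add(add(SZ, SZ), mul(Z, SZ)))
  [3] S(add(S(add(Z, SZ)), mul(Z, SZ)))

Answer: NO — after 3 steps the term is S(add(S(add(Z, SZ)), mul(Z, SZ))), not yet normal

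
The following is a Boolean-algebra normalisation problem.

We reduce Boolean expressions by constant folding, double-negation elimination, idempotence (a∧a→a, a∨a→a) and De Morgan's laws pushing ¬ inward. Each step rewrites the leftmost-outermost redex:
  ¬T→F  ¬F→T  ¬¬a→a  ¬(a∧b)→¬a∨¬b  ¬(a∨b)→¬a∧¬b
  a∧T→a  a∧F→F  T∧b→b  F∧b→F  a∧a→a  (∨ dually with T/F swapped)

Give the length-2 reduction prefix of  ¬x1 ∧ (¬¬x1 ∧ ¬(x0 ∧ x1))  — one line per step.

Answer: after 2 steps: ¬x1 ∧ (x1 ∧ (¬x0 ∨ ¬x1))

Working:
  start: ¬x1 ∧ (¬¬x1 ∧ ¬(x0 ∧ x1))
  step 1: ¬x1 ∧ (x1 ∧ ¬(x0 ∧ x1))
  step 2: ¬x1 ∧ (x1 ∧ (¬x0 ∨ ¬x1))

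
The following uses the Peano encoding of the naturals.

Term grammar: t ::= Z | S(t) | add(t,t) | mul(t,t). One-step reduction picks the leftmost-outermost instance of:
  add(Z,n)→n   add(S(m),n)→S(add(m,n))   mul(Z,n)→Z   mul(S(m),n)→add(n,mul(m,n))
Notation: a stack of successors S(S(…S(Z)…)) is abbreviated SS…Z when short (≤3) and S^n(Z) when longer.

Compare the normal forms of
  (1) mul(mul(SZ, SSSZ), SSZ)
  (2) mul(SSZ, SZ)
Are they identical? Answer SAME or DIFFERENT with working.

Term A:
  start: mul(mul(SZ, SSSZ), SSZ)
  →1  mul(add(SSSZ, mul(Z, SSSZ)), SSZ)
  →2  mul(S(add(SSZ, mul(Z, SSSZ))), SSZ)
  →3  add(SSZ, mul(add(SSZ, mul(Z, SSSZ)), SSZ))
  →4  S(add(SZ, mul(add(SSZ, mul(Z, SSSZ)), SSZ)))
  →5  S(S(add(Z, mul(add(SSZ, mul(Z, SSSZ)), SSZ))))
  →6  S(S(mul(add(SSZ, mul(Z, SSSZ)), SSZ)))
  →7  S(S(mul(S(add(SZ, mul(Z, SSSZ))), SSZ)))
  →8  S(S(add(SSZ, mul(add(SZ, mul(Z, SSSZ)), SSZ))))
  →9  S(S(S(add(SZ, mul(add(SZ, mul(Z, SSSZ)), SSZ)))))
  →10  S(S(S(S(add(Z, mul(add(SZ, mul(Z, SSSZ)), SSZ))))))
  →11  S(S(S(S(mul(add(SZ, mul(Z, SSSZ)), SSZ)))))
  →12  S(S(S(S(mul(S(add(Z, mul(Z, SSSZ))), SSZ)))))
  →13  S(S(S(S(add(SSZ, mul(add(Z, mul(Z, SSSZ)), SSZ))))))
  →14  S(S(S(S(S(add(SZ, mul(add(Z, mul(Z, SSSZ)), SSZ)))))))
  →15  S(S(S(S(S(S(add(Z, mul(add(Z, mul(Z, SSSZ)), SSZ))))))))
  →16  S(S(S(S(S(S(mul(add(Z, mul(Z, SSSZ)), SSZ)))))))
  →17  S(S(S(S(S(S(mul(mul(Z, SSSZ), SSZ)))))))
  →18  S(S(S(S(S(S(mul(Z, SSZ)))))))
  →19  S^6(Z)

Term B:
  start: mul(SSZ, SZ)
  →1  add(SZ, mul(SZ, SZ))
  →2  S(add(Z, mul(SZ, SZ)))
  →3  S(mul(SZ, SZ))
  →4  S(add(SZ, mul(Z, SZ)))
  →5  S(S(add(Z, mul(Z, SZ))))
  →6  S(S(mul(Z, SZ)))
  →7  SSZ

Answer: DIFFERENT — A ⇓ S^6(Z), B ⇓ SSZ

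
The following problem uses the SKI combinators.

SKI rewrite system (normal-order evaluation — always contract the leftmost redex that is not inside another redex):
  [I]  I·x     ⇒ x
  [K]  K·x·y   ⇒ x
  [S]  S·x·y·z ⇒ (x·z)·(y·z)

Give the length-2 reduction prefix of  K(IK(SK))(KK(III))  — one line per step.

Answer: after 2 steps: K(SK)

Working:
  start: K(IK(SK))(KK(III))
  step 1: IK(SK)
  step 2: K(SK)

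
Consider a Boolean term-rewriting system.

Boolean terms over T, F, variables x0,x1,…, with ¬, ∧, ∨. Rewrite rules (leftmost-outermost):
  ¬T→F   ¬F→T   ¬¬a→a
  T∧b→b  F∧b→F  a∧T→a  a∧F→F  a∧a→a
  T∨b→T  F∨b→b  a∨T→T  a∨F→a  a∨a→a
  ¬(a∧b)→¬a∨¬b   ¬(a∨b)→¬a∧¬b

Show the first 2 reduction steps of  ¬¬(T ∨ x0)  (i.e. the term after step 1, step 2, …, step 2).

  start: ¬¬(T ∨ x0)
  →1  T ∨ x0
  →2  T

Answer: after 2 steps: T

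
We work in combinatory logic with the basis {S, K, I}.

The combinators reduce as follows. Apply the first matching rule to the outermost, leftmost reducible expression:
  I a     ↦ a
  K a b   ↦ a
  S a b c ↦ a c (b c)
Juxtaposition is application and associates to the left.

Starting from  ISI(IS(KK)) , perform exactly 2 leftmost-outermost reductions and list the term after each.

Answer: after 2 steps: SI(S(KK))

Derivation:
  start: ISI(IS(KK))
  [1] SI(IS(KK))
  [2] SI(S(KK))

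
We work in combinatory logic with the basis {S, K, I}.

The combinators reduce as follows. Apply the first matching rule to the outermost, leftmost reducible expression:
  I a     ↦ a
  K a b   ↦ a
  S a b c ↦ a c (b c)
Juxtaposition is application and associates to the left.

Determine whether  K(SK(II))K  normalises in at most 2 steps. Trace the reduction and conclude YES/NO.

Answer: YES — reaches normal form SKI in 2 ≤ 2 steps

Derivation:
  start: K(SK(II))K
  [1] SK(II)
  [2] SKI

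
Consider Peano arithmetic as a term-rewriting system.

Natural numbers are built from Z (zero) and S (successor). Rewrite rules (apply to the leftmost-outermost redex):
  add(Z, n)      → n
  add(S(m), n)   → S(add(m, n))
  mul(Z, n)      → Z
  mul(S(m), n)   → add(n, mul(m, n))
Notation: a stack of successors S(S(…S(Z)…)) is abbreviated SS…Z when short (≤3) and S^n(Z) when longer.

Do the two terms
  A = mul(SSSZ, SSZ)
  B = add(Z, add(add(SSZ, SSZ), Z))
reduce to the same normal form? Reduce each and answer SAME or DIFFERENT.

Term A:
  start: mul(SSSZ, SSZ)
  [1] add(SSZ, mul(SSZ, SSZ))
  [2] S(add(SZ, mul(SSZ, SSZ)))
  [3] S(S(add(Z, mul(SSZ, SSZ))))
  [4] S(S(mul(SSZ, SSZ)))
  [5] S(S(add(SSZ, mul(SZ, SSZ))))
  [6] S(S(S(add(SZ, mul(SZ, SSZ)))))
  [7] S(S(S(S(add(Z, mul(SZ, SSZ))))))
  [8] S(S(S(S(mul(SZ, SSZ)))))
  [9] S(S(S(S(add(SSZ, mul(Z, SSZ))))))
  [10] S(S(S(S(S(add(SZ, mul(Z, SSZ)))))))
  [11] S(S(S(S(S(S(add(Z, mul(Z, SSZ))))))))
  [12] S(S(S(S(S(S(mul(Z, SSZ)))))))
  [13] S^6(Z)

Term B:
  start: add(Z, add(add(SSZ, SSZ), Z))
  [1] add(add(SSZ, SSZ), Z)
  [2] add(S(add(SZ, SSZ)), Z)
  [3] S(add(add(SZ, SSZ), Z))
  [4] S(add(S(add(Z, SSZ)), Z))
  [5] S(S(add(add(Z, SSZ), Z)))
  [6] S(S(add(SSZ, Z)))
  [7] S(S(S(add(SZ, Z))))
  [8] S(S(S(S(add(Z, Z)))))
  [9] S^4(Z)

Answer: DIFFERENT — A ⇓ S^6(Z), B ⇓ S^4(Z)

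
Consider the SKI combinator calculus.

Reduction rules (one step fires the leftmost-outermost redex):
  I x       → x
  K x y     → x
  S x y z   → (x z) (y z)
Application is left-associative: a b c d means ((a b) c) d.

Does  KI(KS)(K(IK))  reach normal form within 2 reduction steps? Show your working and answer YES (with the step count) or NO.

  start: KI(KS)(K(IK))
  [1] I(K(IK))
  [2] K(IK)

Answer: NO — after 2 steps the term is K(IK), not yet normal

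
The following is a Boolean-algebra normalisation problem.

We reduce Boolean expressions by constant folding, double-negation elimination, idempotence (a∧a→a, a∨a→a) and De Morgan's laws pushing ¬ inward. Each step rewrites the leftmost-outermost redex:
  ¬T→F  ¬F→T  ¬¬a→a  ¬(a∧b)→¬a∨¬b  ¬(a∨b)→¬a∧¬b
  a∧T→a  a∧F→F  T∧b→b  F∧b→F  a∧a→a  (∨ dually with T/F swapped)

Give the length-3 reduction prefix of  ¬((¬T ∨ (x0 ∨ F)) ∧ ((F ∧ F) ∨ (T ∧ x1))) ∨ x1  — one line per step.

  start: ¬((¬T ∨ (x0 ∨ F)) ∧ ((F ∧ F) ∨ (T ∧ x1))) ∨ x1
  →1  (¬(¬T ∨ (x0 ∨ F)) ∨ ¬((F ∧ F) ∨ (T ∧ x1))) ∨ x1
  →2  ((¬¬T ∧ ¬(x0 ∨ F)) ∨ ¬((F ∧ F) ∨ (T ∧ x1))) ∨ x1
  →3  ((T ∧ ¬(x0 ∨ F)) ∨ ¬((F ∧ F) ∨ (T ∧ x1))) ∨ x1

Answer: after 3 steps: ((T ∧ ¬(x0 ∨ F)) ∨ ¬((F ∧ F) ∨ (T ∧ x1))) ∨ x1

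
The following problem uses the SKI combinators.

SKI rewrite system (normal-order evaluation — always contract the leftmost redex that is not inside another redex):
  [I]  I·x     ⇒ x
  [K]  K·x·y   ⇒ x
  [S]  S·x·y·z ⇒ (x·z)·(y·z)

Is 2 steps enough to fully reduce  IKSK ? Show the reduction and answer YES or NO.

  start: IKSK
  [1] KSK
  [2] S

Answer: YES — reaches normal form S in 2 ≤ 2 steps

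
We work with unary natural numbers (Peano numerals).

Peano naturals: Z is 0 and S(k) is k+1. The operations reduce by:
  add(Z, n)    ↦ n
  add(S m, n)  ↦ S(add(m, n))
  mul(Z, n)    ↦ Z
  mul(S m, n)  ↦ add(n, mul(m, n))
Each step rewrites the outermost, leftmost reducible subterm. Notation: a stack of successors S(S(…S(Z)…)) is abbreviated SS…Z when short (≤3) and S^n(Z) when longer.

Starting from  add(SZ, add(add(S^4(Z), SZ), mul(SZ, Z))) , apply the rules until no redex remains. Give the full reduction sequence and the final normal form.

  start: add(SZ, add(add(S^4(Z), SZ), mul(SZ, Z)))
  step 1: S(add(Z, add(add(S^4(Z), SZ), mul(SZ, Z))))
  step 2: S(add(add(S^4(Z), SZ), mul(SZ, Z)))
  step 3: S(add(S(add(SSSZ, SZ)), mul(SZ, Z)))
  step 4: S(S(add(add(SSSZ, SZ), mul(SZ, Z))))
  step 5: S(S(add(S(add(SSZ, SZ)), mul(SZ, Z))))
  step 6: S(S(S(add(add(SSZ, SZ), mul(SZ, Z)))))
  step 7: S(S(S(add(S(add(SZ, SZ)), mul(SZ, Z)))))
  step 8: S(S(S(S(add(add(SZ, SZ), mul(SZ, Z))))))
  step 9: S(S(S(S(add(S(add(Z, SZ)), mul(SZ, Z))))))
  step 10: S(S(S(S(S(add(add(Z, SZ), mul(SZ, Z)))))))
  step 11: S(S(S(S(S(add(SZ, mul(SZ, Z)))))))
  step 12: S(S(S(S(S(S(add(Z, mul(SZ, Z))))))))
  step 13: S(S(S(S(S(S(mul(SZ, Z)))))))
  step 14: S(S(S(S(S(S(add(Z, mul(Z, Z))))))))
  step 15: S(S(S(S(S(S(mul(Z, Z)))))))
  step 16: S^6(Z)

Answer: normal form = S^6(Z)  (in 16 steps)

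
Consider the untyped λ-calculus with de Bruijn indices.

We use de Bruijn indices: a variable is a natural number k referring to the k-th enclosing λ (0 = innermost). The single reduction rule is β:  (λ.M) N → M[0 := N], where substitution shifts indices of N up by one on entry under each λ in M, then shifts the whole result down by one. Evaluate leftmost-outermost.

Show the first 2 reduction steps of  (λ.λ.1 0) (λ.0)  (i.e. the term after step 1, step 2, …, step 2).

Answer: after 2 steps: λ.0

Reduction:
  start: (λ.λ.1 0) (λ.0)
  [1] λ.(λ.0) 0
  [2] λ.0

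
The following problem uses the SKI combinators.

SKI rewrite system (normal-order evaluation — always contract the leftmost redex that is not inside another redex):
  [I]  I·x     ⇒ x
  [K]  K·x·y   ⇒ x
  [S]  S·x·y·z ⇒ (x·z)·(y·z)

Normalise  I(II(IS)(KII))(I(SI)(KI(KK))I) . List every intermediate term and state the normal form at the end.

Answer: normal form = SII  (in 11 steps)

Reduction:
  start: I(II(IS)(KII))(I(SI)(KI(KK))I)
  step 1: II(IS)(KII)(I(SI)(KI(KK))I)
  step 2: I(IS)(KII)(I(SI)(KI(KK))I)
  step 3: IS(KII)(I(SI)(KI(KK))I)
  step 4: S(KII)(I(SI)(KI(KK))I)
  step 5: SI(I(SI)(KI(KK))I)
  step 6: SI(SI(KI(KK))I)
  step 7: SI(II(KI(KK)I))
  step 8: SI(I(KI(KK)I))
  step 9: SI(KI(KK)I)
  step 10: SI(II)
  step 11: SII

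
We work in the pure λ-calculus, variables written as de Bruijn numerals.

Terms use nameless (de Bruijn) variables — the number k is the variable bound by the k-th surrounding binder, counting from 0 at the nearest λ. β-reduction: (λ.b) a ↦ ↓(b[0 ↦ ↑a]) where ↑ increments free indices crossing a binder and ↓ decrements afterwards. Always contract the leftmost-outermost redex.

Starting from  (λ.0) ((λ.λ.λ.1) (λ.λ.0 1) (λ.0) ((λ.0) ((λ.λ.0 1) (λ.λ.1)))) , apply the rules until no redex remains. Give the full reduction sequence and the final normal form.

Answer: normal form = λ.0  (in 4 steps)

Working:
  start: (λ.0) ((λ.λ.λ.1) (λ.λ.0 1) (λ.0) ((λ.0) ((λ.λ.0 1) (λ.λ.1))))
  [1] (λ.λ.λ.1) (λ.λ.0 1) (λ.0) ((λ.0) ((λ.λ.0 1) (λ.λ.1)))
  [2] (λ.λ.1) (λ.0) ((λ.0) ((λ.λ.0 1) (λ.λ.1)))
  [3] (λ.λ.0) ((λ.0) ((λ.λ.0 1) (λ.λ.1)))
  [4] λ.0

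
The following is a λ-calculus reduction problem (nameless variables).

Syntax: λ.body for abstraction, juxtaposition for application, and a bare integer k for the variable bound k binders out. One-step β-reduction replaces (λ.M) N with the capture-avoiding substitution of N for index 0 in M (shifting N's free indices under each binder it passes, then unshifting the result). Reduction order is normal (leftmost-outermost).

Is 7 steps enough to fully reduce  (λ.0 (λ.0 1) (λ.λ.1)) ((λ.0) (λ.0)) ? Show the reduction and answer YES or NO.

Answer: YES — reaches normal form λ.λ.0 in 6 ≤ 7 steps

Working:
  start: (λ.0 (λ.0 1) (λ.λ.1)) ((λ.0) (λ.0))
  step 1: (λ.0) (λ.0) (λ.0 ((λ.0) (λ.0))) (λ.λ.1)
  step 2: (λ.0) (λ.0 ((λ.0) (λ.0))) (λ.λ.1)
  step 3: (λ.0 ((λ.0) (λ.0))) (λ.λ.1)
  step 4: (λ.λ.1) ((λ.0) (λ.0))
  step 5: λ.(λ.0) (λ.0)
  step 6: λ.λ.0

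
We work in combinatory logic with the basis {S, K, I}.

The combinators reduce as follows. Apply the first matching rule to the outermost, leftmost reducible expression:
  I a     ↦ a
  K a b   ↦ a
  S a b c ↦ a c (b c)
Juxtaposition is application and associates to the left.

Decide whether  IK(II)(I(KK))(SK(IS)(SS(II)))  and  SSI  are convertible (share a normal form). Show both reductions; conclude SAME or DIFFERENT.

Answer: SAME — A ⇓ SSI, B ⇓ SSI

Working:
Term A:
  start: IK(II)(I(KK))(SK(IS)(SS(II)))
  step 1: K(II)(I(KK))(SK(IS)(SS(II)))
  step 2: II(SK(IS)(SS(II)))
  step 3: I(SK(IS)(SS(II)))
  step 4: SK(IS)(SS(II))
  step 5: K(SS(II))(IS(SS(II)))
  step 6: SS(II)
  step 7: SSI

Term B:
  start: SSI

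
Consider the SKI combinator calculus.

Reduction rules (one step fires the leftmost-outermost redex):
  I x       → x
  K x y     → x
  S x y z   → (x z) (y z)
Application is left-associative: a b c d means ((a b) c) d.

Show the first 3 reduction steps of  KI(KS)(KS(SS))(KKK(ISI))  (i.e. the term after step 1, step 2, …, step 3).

  start: KI(KS)(KS(SS))(KKK(ISI))
  →1  I(KS(SS))(KKK(ISI))
  →2  KS(SS)(KKK(ISI))
  →3  S(KKK(ISI))

Answer: after 3 steps: S(KKK(ISI))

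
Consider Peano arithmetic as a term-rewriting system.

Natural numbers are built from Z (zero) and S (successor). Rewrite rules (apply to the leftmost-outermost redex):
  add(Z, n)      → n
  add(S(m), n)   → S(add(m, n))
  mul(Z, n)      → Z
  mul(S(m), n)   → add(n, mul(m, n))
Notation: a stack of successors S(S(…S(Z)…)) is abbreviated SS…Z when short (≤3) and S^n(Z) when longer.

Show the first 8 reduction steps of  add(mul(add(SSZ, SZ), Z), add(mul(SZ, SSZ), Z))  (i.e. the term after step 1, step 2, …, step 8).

  start: add(mul(add(SSZ, SZ), Z), add(mul(SZ, SSZ), Z))
  →1  add(mul(S(add(SZ, SZ)), Z), add(mul(SZ, SSZ), Z))
  →2  add(add(Z, mul(add(SZ, SZ), Z)), add(mul(SZ, SSZ), Z))
  →3  add(mul(add(SZ, SZ), Z), add(mul(SZ, SSZ), Z))
  →4  add(mul(S(add(Z, SZ)), Z), add(mul(SZ, SSZ), Z))
  →5  add(add(Z, mul(add(Z, SZ), Z)), add(mul(SZ, SSZ), Z))
  →6  add(mul(add(Z, SZ), Z), add(mul(SZ, SSZ), Z))
  →7  add(mul(SZ, Z), add(mul(SZ, SSZ), Z))
  →8  add(add(Z, mul(Z, Z)), add(mul(SZ, SSZ), Z))

Answer: after 8 steps: add(add(Z, mul(Z, Z)), add(mul(SZ, SSZ), Z))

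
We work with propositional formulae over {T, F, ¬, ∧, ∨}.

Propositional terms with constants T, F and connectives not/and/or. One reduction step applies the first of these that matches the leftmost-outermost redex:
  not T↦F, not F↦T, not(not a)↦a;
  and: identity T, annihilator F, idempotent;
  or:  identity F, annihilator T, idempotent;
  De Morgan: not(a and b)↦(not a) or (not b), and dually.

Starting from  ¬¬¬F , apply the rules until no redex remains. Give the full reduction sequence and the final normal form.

Answer: normal form = T  (in 2 steps)

Reduction:
  start: ¬¬¬F
  [1] ¬F
  [2] T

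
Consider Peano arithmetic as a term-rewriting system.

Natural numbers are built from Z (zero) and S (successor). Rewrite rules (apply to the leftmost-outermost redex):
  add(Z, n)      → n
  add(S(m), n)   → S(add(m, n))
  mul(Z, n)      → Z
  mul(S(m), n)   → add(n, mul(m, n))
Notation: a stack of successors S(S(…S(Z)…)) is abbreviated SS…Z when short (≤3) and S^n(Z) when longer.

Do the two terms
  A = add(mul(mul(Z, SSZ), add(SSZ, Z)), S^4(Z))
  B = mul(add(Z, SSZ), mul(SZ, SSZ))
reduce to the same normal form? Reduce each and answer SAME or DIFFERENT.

Term A:
  start: add(mul(mul(Z, SSZ), add(SSZ, Z)), S^4(Z))
  step 1: add(mul(Z, add(SSZ, Z)), S^4(Z))
  step 2: add(Z, S^4(Z))
  step 3: S^4(Z)

Term B:
  start: mul(add(Z, SSZ), mul(SZ, SSZ))
  step 1: mul(SSZ, mul(SZ, SSZ))
  step 2: add(mul(SZ, SSZ), mul(SZ, mul(SZ, SSZ)))
  step 3: add(add(SSZ, mul(Z, SSZ)), mul(SZ, mul(SZ, SSZ)))
  step 4: add(S(add(SZ, mul(Z, SSZ))), mul(SZ, mul(SZ, SSZ)))
  step 5: S(add(add(SZ, mul(Z, SSZ)), mul(SZ, mul(SZ, SSZ))))
  step 6: S(add(S(add(Z, mul(Z, SSZ))), mul(SZ, mul(SZ, SSZ))))
  step 7: S(S(add(add(Z, mul(Z, SSZ)), mul(SZ, mul(SZ, SSZ)))))
  step 8: S(S(add(mul(Z, SSZ), mul(SZ, mul(SZ, SSZ)))))
  step 9: S(S(add(Z, mul(SZ, mul(SZ, SSZ)))))
  step 10: S(S(mul(SZ, mul(SZ, SSZ))))
  step 11: S(S(add(mul(SZ, SSZ), mul(Z, mul(SZ, SSZ)))))
  step 12: S(S(add(add(SSZ, mul(Z, SSZ)), mul(Z, mul(SZ, SSZ)))))
  step 13: S(S(add(S(add(SZ, mul(Z, SSZ))), mul(Z, mul(SZ, SSZ)))))
  step 14: S(S(S(add(add(SZ, mul(Z, SSZ)), mul(Z, mul(SZ, SSZ))))))
  step 15: S(S(S(add(S(add(Z, mul(Z, SSZ))), mul(Z, mul(SZ, SSZ))))))
  step 16: S(S(S(S(add(add(Z, mul(Z, SSZ)), mul(Z, mul(SZ, SSZ)))))))
  step 17: S(S(S(S(add(mul(Z, SSZ), mul(Z, mul(SZ, SSZ)))))))
  step 18: S(S(S(S(add(Z, mul(Z, mul(SZ, SSZ)))))))
  step 19: S(S(S(S(mul(Z, mul(SZ, SSZ))))))
  step 20: S^4(Z)

Answer: SAME — A ⇓ S^4(Z), B ⇓ S^4(Z)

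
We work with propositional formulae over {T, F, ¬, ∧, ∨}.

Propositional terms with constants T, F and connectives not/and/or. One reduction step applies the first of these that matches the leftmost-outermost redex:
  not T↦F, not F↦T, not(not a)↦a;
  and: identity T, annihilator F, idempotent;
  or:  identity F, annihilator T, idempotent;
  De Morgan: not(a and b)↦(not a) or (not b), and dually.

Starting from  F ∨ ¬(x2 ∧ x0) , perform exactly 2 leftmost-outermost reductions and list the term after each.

  start: F ∨ ¬(x2 ∧ x0)
  →1  ¬(x2 ∧ x0)
  →2  ¬x2 ∨ ¬x0

Answer: after 2 steps: ¬x2 ∨ ¬x0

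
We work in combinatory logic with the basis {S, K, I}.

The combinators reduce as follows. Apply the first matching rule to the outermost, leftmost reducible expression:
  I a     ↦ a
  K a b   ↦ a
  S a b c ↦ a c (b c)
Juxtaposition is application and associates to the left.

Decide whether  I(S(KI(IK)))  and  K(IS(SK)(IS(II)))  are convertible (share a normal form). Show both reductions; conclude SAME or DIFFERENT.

Answer: DIFFERENT — A ⇓ SI, B ⇓ K(S(SK)(SI))

Reduction:
Term A:
  start: I(S(KI(IK)))
  step 1: S(KI(IK))
  step 2: SI

Term B:
  start: K(IS(SK)(IS(II)))
  step 1: K(S(SK)(IS(II)))
  step 2: K(S(SK)(S(II)))
  step 3: K(S(SK)(SI))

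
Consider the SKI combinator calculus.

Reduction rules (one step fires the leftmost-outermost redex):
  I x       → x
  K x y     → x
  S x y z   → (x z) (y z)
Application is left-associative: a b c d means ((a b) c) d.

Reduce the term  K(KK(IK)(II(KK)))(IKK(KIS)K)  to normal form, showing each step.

Answer: normal form = K(KK)  (in 4 steps)

Reduction:
  start: K(KK(IK)(II(KK)))(IKK(KIS)K)
  →1  KK(IK)(II(KK))
  →2  K(II(KK))
  →3  K(I(KK))
  →4  K(KK)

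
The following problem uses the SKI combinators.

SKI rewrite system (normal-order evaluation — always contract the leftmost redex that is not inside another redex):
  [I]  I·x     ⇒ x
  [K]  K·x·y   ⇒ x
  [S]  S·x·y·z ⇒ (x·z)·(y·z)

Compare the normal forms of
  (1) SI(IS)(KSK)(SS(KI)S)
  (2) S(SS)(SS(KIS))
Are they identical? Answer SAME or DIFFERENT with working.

Term A:
  start: SI(IS)(KSK)(SS(KI)S)
  step 1: I(KSK)(IS(KSK))(SS(KI)S)
  step 2: KSK(IS(KSK))(SS(KI)S)
  step 3: S(IS(KSK))(SS(KI)S)
  step 4: S(S(KSK))(SS(KI)S)
  step 5: S(SS)(SS(KI)S)
  step 6: S(SS)(SS(KIS))
  step 7: S(SS)(SSI)

Term B:
  start: S(SS)(SS(KIS))
  step 1: S(SS)(SSI)

Answer: SAME — A ⇓ S(SS)(SSI), B ⇓ S(SS)(SSI)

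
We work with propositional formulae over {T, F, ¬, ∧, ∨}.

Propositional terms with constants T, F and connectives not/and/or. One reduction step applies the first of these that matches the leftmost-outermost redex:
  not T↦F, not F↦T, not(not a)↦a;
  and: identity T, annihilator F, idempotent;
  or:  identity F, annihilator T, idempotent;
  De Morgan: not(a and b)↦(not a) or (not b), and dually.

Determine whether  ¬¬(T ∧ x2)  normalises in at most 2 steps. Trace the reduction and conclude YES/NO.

  start: ¬¬(T ∧ x2)
  →1  T ∧ x2
  →2  x2

Answer: YES — reaches normal form x2 in 2 ≤ 2 steps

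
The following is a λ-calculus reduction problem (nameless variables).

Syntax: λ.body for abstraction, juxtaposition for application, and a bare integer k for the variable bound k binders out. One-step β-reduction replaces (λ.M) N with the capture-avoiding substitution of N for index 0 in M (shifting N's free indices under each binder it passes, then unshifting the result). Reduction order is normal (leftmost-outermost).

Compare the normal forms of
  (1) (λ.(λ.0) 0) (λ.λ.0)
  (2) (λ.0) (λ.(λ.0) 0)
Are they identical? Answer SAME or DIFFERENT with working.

Term A:
  start: (λ.(λ.0) 0) (λ.λ.0)
  [1] (λ.0) (λ.λ.0)
  [2] λ.λ.0

Term B:
  start: (λ.0) (λ.(λ.0) 0)
  [1] λ.(λ.0) 0
  [2] λ.0

Answer: DIFFERENT — A ⇓ λ.λ.0, B ⇓ λ.0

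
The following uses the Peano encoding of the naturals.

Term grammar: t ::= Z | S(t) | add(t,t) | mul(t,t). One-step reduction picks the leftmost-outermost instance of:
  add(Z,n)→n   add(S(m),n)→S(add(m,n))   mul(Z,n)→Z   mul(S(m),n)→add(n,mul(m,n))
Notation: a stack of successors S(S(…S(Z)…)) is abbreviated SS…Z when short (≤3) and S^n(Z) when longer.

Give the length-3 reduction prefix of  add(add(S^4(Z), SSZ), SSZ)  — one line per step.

Answer: after 3 steps: S(add(S(add(SSZ, SSZ)), SSZ))

Working:
  start: add(add(S^4(Z), SSZ), SSZ)
  →1  add(S(add(SSSZ, SSZ)), SSZ)
  →2  S(add(add(SSSZ, SSZ), SSZ))
  →3  S(add(S(add(SSZ, SSZ)), SSZ))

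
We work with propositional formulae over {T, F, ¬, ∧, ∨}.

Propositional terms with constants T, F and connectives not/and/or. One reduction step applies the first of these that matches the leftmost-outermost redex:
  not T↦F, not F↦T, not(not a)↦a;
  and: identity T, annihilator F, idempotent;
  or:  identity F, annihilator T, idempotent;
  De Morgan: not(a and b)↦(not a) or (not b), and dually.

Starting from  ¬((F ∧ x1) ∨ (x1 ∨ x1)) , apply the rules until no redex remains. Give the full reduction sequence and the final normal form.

  start: ¬((F ∧ x1) ∨ (x1 ∨ x1))
  [1] ¬(F ∧ x1) ∧ ¬(x1 ∨ x1)
  [2] (¬F ∨ ¬x1) ∧ ¬(x1 ∨ x1)
  [3] (T ∨ ¬x1) ∧ ¬(x1 ∨ x1)
  [4] T ∧ ¬(x1 ∨ x1)
  [5] ¬(x1 ∨ x1)
  [6] ¬x1 ∧ ¬x1
  [7] ¬x1

Answer: normal form = ¬x1  (in 7 steps)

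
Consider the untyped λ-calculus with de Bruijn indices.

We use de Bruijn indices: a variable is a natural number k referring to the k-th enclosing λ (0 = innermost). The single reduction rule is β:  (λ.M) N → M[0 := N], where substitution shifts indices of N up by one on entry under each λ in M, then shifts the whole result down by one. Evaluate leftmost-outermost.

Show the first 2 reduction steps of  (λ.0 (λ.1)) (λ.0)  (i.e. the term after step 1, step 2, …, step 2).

  start: (λ.0 (λ.1)) (λ.0)
  step 1: (λ.0) (λ.λ.0)
  step 2: λ.λ.0

Answer: after 2 steps: λ.λ.0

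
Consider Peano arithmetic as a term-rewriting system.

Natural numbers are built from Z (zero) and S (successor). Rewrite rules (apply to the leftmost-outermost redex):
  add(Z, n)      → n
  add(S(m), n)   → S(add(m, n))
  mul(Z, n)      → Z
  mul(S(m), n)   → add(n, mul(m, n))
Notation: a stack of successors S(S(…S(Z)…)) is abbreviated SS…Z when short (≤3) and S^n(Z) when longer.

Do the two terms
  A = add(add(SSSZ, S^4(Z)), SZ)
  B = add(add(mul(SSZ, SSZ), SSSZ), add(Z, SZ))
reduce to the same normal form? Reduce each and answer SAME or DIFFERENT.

Answer: SAME — A ⇓ S^8(Z), B ⇓ S^8(Z)

Working:
Term A:
  start: add(add(SSSZ, S^4(Z)), SZ)
  →1  add(S(add(SSZ, S^4(Z))), SZ)
  →2  S(add(add(SSZ, S^4(Z)), SZ))
  →3  S(add(S(add(SZ, S^4(Z))), SZ))
  →4  S(S(add(add(SZ, S^4(Z)), SZ)))
  →5  S(S(add(S(add(Z, S^4(Z))), SZ)))
  →6  S(S(S(add(add(Z, S^4(Z)), SZ))))
  →7  S(S(S(add(S^4(Z), SZ))))
  →8  S(S(S(S(add(SSSZ, SZ)))))
  →9  S(S(S(S(S(add(SSZ, SZ))))))
  →10  S(S(S(S(S(S(add(SZ, SZ)))))))
  →11  S(S(S(S(S(S(S(add(Z, SZ))))))))
  →12  S^8(Z)

Term B:
  start: add(add(mul(SSZ, SSZ), SSSZ), add(Z, SZ))
  →1  add(add(add(SSZ, mul(SZ, SSZ)), SSSZ), add(Z, SZ))
  →2  add(add(S(add(SZ, mul(SZ, SSZ))), SSSZ), add(Z, SZ))
  →3  add(S(add(add(SZ, mul(SZ, SSZ)), SSSZ)), add(Z, SZ))
  →4  S(add(add(add(SZ, mul(SZ, SSZ)), SSSZ), add(Z, SZ)))
  →5  S(add(add(S(add(Z, mul(SZ, SSZ))), SSSZ), add(Z, SZ)))
  →6  S(add(S(add(add(Z, mul(SZ, SSZ)), SSSZ)), add(Z, SZ)))
  →7  S(S(add(add(add(Z, mul(SZ, SSZ)), SSSZ), add(Z, SZ))))
  →8  S(S(add(add(mul(SZ, SSZ), SSSZ), add(Z, SZ))))
  →9  S(S(add(add(add(SSZ, mul(Z, SSZ)), SSSZ), add(Z, SZ))))
  →10  S(S(add(add(S(add(SZ, mul(Z, SSZ))), SSSZ), add(Z, SZ))))
  →11  S(S(add(S(add(add(SZ, mul(Z, SSZ)), SSSZ)), add(Z, SZ))))
  →12  S(S(S(add(add(add(SZ, mul(Z, SSZ)), SSSZ), add(Z, SZ)))))
  →13  S(S(S(add(add(S(add(Z, mul(Z, SSZ))), SSSZ), add(Z, SZ)))))
  →14  S(S(S(add(S(add(add(Z, mul(Z, SSZ)), SSSZ)), add(Z, SZ)))))
  →15  S(S(S(S(add(add(add(Z, mul(Z, SSZ)), SSSZ), add(Z, SZ))))))
  →16  S(S(S(S(add(add(mul(Z, SSZ), SSSZ), add(Z, SZ))))))
  →17  S(S(S(S(add(add(Z, SSSZ), add(Z, SZ))))))
  →18  S(S(S(S(add(SSSZ, add(Z, SZ))))))
  →19  S(S(S(S(S(add(SSZ, add(Z, SZ)))))))
  →20  S(S(S(S(S(S(add(SZ, add(Z, SZ))))))))
  →21  S(S(S(S(S(S(S(add(Z, add(Z, SZ)))))))))
  →22  S(S(S(S(S(S(S(add(Z, SZ))))))))
  →23  S^8(Z)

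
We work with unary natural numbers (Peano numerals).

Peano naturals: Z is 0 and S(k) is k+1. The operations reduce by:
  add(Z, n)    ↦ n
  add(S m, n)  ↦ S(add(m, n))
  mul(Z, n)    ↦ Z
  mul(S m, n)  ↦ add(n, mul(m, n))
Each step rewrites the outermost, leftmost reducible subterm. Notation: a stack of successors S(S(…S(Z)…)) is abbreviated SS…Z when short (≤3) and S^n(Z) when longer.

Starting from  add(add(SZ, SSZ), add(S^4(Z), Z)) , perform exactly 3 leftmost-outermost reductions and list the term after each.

  start: add(add(SZ, SSZ), add(S^4(Z), Z))
  step 1: add(S(add(Z, SSZ)), add(S^4(Z), Z))
  step 2: S(add(add(Z, SSZ), add(S^4(Z), Z)))
  step 3: S(add(SSZ, add(S^4(Z), Z)))

Answer: after 3 steps: S(add(SSZ, add(S^4(Z), Z)))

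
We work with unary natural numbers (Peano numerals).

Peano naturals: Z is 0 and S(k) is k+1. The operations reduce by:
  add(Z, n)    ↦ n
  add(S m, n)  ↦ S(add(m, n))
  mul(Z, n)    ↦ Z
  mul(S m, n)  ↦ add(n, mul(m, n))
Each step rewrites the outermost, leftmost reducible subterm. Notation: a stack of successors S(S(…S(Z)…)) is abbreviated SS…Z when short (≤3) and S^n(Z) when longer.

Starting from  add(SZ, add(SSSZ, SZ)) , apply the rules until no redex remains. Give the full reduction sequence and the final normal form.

Answer: normal form = S^5(Z)  (in 6 steps)

Reduction:
  start: add(SZ, add(SSSZ, SZ))
  →1  S(add(Z, add(SSSZ, SZ)))
  →2  S(add(SSSZ, SZ))
  →3  S(S(add(SSZ, SZ)))
  →4  S(S(S(add(SZ, SZ))))
  →5  S(S(S(S(add(Z, SZ)))))
  →6  S^5(Z)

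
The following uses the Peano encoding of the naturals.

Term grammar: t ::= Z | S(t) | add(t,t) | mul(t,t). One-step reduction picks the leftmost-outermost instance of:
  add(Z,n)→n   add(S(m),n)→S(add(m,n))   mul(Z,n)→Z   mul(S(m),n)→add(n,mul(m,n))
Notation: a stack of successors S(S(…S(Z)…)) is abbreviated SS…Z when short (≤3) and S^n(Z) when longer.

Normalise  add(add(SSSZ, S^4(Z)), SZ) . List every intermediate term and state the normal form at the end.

Answer: normal form = S^8(Z)  (in 12 steps)

Derivation:
  start: add(add(SSSZ, S^4(Z)), SZ)
  →1  add(S(add(SSZ, S^4(Z))), SZ)
  →2  S(add(add(SSZ, S^4(Z)), SZ))
  →3  S(add(S(add(SZ, S^4(Z))), SZ))
  →4  S(S(add(add(SZ, S^4(Z)), SZ)))
  →5  S(S(add(S(add(Z, S^4(Z))), SZ)))
  →6  S(S(S(add(add(Z, S^4(Z)), SZ))))
  →7  S(S(S(add(S^4(Z), SZ))))
  →8  S(S(S(S(add(SSSZ, SZ)))))
  →9  S(S(S(S(S(add(SSZ, SZ))))))
  →10  S(S(S(S(S(S(add(SZ, SZ)))))))
  →11  S(S(S(S(S(S(S(add(Z, SZ))))))))
  →12  S^8(Z)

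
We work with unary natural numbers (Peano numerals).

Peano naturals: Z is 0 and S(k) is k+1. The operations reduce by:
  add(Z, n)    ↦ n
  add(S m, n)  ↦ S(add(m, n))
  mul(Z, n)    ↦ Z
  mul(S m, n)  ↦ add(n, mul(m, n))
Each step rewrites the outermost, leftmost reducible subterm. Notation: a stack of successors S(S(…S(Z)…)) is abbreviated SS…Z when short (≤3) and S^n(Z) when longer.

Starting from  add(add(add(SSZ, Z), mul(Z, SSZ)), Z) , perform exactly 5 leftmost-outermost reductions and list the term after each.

  start: add(add(add(SSZ, Z), mul(Z, SSZ)), Z)
  step 1: add(add(S(add(SZ, Z)), mul(Z, SSZ)), Z)
  step 2: add(S(add(add(SZ, Z), mul(Z, SSZ))), Z)
  step 3: S(add(add(add(SZ, Z), mul(Z, SSZ)), Z))
  step 4: S(add(add(S(add(Z, Z)), mul(Z, SSZ)), Z))
  step 5: S(add(S(add(add(Z, Z), mul(Z, SSZ))), Z))

Answer: after 5 steps: S(add(S(add(add(Z, Z), mul(Z, SSZ))), Z))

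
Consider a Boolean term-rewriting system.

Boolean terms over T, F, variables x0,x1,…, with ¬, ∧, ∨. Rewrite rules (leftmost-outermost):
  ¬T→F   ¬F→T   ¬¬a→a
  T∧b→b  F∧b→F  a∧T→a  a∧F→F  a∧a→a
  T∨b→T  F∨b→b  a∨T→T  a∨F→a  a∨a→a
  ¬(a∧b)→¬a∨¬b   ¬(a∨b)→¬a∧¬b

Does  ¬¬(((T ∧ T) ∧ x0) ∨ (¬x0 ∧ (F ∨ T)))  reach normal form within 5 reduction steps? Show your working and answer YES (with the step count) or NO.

Answer: YES — reaches normal form x0 ∨ ¬x0 in 5 ≤ 5 steps

Derivation:
  start: ¬¬(((T ∧ T) ∧ x0) ∨ (¬x0 ∧ (F ∨ T)))
  [1] ((T ∧ T) ∧ x0) ∨ (¬x0 ∧ (F ∨ T))
  [2] (T ∧ x0) ∨ (¬x0 ∧ (F ∨ T))
  [3] x0 ∨ (¬x0 ∧ (F ∨ T))
  [4] x0 ∨ (¬x0 ∧ T)
  [5] x0 ∨ ¬x0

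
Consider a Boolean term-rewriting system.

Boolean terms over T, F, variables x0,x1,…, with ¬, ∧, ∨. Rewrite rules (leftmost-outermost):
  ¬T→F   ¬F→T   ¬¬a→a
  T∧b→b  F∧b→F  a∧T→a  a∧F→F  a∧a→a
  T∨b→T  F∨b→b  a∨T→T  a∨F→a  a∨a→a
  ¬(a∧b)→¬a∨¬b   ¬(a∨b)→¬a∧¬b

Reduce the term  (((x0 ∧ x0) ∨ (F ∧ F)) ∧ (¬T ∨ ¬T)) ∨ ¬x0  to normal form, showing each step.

  start: (((x0 ∧ x0) ∨ (F ∧ F)) ∧ (¬T ∨ ¬T)) ∨ ¬x0
  [1] ((x0 ∨ (F ∧ F)) ∧ (¬T ∨ ¬T)) ∨ ¬x0
  [2] ((x0 ∨ F) ∧ (¬T ∨ ¬T)) ∨ ¬x0
  [3] (x0 ∧ (¬T ∨ ¬T)) ∨ ¬x0
  [4] (x0 ∧ ¬T) ∨ ¬x0
  [5] (x0 ∧ F) ∨ ¬x0
  [6] F ∨ ¬x0
  [7] ¬x0

Answer: normal form = ¬x0  (in 7 steps)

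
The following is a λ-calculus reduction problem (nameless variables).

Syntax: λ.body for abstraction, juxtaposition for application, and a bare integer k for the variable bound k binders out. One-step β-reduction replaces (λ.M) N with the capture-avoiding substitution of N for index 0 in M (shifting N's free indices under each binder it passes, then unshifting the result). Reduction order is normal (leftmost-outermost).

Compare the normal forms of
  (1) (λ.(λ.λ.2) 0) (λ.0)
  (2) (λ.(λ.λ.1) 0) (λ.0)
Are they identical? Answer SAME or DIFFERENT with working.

Answer: SAME — A ⇓ λ.λ.0, B ⇓ λ.λ.0

Working:
Term A:
  start: (λ.(λ.λ.2) 0) (λ.0)
  step 1: (λ.λ.λ.0) (λ.0)
  step 2: λ.λ.0

Term B:
  start: (λ.(λ.λ.1) 0) (λ.0)
  step 1: (λ.λ.1) (λ.0)
  step 2: λ.λ.0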